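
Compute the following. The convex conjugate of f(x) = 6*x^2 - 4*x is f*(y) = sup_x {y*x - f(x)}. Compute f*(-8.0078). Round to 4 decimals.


f*(y) = sup_x {y*x - a*x^2 - b*x} = sup_x {(y-b)*x - a*x^2}
FOC: (y - b) - 2a*x = 0 => x* = (y - b)/(2a)
x* = (-8.0078 + 4)/(2*6) = -0.334
f*(-8.0078) = (y-b)^2/(4a) = (-8.0078 + 4)^2/(4*6)
= 16.0625/24 = 0.6693


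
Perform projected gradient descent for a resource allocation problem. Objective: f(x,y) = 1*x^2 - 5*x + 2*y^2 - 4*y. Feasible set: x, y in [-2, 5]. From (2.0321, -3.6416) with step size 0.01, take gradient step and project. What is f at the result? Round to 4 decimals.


Step 1: Compute gradient at (2.0321, -3.6416).
grad_x = 2*1*2.0321 - 5 = -0.9358
grad_y = 2*2*-3.6416 - 4 = -18.5664
Step 2: Gradient step.
x_raw = 2.0321 - 0.01*-0.9358 = 2.0415
y_raw = -3.6416 - 0.01*-18.5664 = -3.4559
Step 3: Project onto [-2, 5].
x_proj = clip(2.0415) = 2.0415
y_proj = clip(-3.4559) = -2.0
Step 4: Evaluate f.
f(2.0415, -2.0) = 9.9603


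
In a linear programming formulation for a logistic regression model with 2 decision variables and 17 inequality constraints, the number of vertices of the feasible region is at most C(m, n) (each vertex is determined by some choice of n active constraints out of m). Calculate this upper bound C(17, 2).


Each vertex corresponds to some choice of n active constraints out of m, so the number of vertices is at most C(m, n) = m! / (n!(m-n)!).
m = 17, n = 2
Numerator: 17 * 16
Denominator: 2! = 2
C(17, 2) = 136


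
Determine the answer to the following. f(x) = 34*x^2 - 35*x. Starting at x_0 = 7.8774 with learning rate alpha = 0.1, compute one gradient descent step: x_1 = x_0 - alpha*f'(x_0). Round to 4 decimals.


We compute the gradient at x_0 and apply the update.
f'(x) = 68*x - 35
f'(7.8774) = 68*7.8774 - 35 = 500.6632
x_1 = 7.8774 - 0.1*500.6632 = -42.1889


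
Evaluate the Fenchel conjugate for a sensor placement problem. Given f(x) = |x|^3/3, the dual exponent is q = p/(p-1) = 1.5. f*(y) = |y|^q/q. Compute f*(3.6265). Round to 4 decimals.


The conjugate exponent q satisfies 1/p + 1/q = 1.
p = 3, so q = 3/(3 - 1) = 1.5
|y|^q = 3.6265^1.5 = 6.9061
f*(3.6265) = 6.9061 / 1.5 = 4.6041


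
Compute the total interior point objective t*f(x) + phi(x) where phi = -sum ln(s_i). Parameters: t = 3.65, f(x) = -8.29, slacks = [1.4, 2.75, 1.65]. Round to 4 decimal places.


Step 1: Compute log-barrier.
ln values: [0.3365, 1.0116, 0.5008]
phi = -(0.3365 + 1.0116 + 0.5008) = -1.8488
Step 2: Compute augmented objective.
t*f(x) = 3.65*-8.29 = -30.2585
Total = -30.2585 - 1.8488 = -32.1073


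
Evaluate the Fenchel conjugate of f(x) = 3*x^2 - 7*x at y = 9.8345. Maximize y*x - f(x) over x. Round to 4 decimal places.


f*(y) = sup_x {y*x - a*x^2 - b*x} = sup_x {(y-b)*x - a*x^2}
FOC: (y - b) - 2a*x = 0 => x* = (y - b)/(2a)
x* = (9.8345 + 7)/(2*3) = 2.8058
f*(9.8345) = (y-b)^2/(4a) = (9.8345 + 7)^2/(4*3)
= 283.4004/12 = 23.6167


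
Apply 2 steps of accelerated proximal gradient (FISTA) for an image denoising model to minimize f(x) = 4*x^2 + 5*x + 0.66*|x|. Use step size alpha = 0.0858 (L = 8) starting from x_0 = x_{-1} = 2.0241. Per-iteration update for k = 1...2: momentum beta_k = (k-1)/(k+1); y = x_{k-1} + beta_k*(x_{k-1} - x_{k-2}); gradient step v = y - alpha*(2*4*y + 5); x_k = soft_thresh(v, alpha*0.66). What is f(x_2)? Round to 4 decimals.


FISTA on f(x) = 4*x^2 + 5*x + 0.66*|x|
L = 8, alpha = 0.0858
Iteration 1: beta = 0.0, y = 2.0241 + 0.0*(2.0241 - 2.0241) = 2.0241
  grad(y) = 21.1928, v = y - alpha*grad = 0.2058
  prox(v) = soft_thresh(0.2058, 0.0566) = 0.1491
Iteration 2: beta = 0.3333, y = 0.1491 + 0.3333*(0.1491 - 2.0241) = -0.4759
  grad(y) = 1.1931, v = y - alpha*grad = -0.5782
  prox(v) = soft_thresh(-0.5782, 0.0566) = -0.5216
f(x_2) = 4*(-0.5216)^2 + 5*(-0.5216) + 0.66*|-0.5216| = -1.1755


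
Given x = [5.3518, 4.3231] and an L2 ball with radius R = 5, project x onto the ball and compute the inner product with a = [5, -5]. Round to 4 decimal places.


Step 1: Compute ||x|| (intermediates to 6 decimals).
||x|| = sqrt(5.3518^2 + 4.3231^2) = 6.87975
Step 2: Project.
Since ||x|| > R, scale = R/||x|| = 5/6.87975 = 0.726771, proj(x) = scale * x
proj(x) = [3.889533, 3.141904]
Step 3: Dot product.
a^T * proj(x) = 5*3.889533 - 5*3.141904 = 3.7381


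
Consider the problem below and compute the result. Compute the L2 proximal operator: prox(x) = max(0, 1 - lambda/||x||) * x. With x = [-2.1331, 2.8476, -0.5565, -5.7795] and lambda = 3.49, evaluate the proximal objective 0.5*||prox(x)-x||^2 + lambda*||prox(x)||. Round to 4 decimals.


Step 1: Compute ||x||.
||x|| = 6.8096
Step 2: Compute scaling factor.
scale = max(0, 1 - 3.49/6.8096) = 0.4875
Step 3: prox(x) = [-1.0399, 1.3882, -0.2713, -2.8175]
||prox(x)|| = 3.3196
Step 4: Proximal objective.
0.5*||prox-x||^2 = 6.0901
lambda*||prox|| = 11.5854
Total = 17.6756


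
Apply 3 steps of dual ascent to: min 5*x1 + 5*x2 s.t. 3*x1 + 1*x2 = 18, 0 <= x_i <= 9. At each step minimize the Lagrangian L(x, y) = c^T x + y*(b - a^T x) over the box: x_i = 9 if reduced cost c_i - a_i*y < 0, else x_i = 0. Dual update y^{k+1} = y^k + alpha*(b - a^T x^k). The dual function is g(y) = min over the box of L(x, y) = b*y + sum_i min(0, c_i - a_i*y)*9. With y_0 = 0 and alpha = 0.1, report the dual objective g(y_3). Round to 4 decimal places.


Dual ascent for LP: min 5*x1 + 5*x2, 3*x1 + 1*x2 = 18, 0 <= x_i <= 9
Step 1: y^k = 0.0, reduced costs: (5.0, 5.0)
  x^k = (0.0, 0.0), subgradient = b - a^T x = 18.0
  y^{k+1} = 0.0 + 0.1*18.0 = 1.8
Step 2: y^k = 1.8, reduced costs: (-0.4, 3.2)
  x^k = (9.0, 0.0), subgradient = b - a^T x = -9.0
  y^{k+1} = 1.8 + 0.1*-9.0 = 0.9
Step 3: y^k = 0.9, reduced costs: (2.3, 4.1)
  x^k = (0.0, 0.0), subgradient = b - a^T x = 18.0
  y^{k+1} = 0.9 + 0.1*18.0 = 2.7
Dual objective at y_3 = 2.7: reduced costs (-3.1, 2.3), box minimizer x = (9.0, 0.0)
g(y_3) = b*y + (c1 - a1*y)*x1 + (c2 - a2*y)*x2 = 18*2.7 + (-3.1)*9.0 + 2.3*0.0 = 48.6 - 27.9 + 0.0 = 20.7


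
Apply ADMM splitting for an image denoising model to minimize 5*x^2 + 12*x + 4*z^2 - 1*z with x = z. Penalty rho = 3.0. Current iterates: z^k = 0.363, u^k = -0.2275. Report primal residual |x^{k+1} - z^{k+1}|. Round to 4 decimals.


ADMM iteration with rho = 3.0, z^k = 0.363, u^k = -0.2275
Step 1: x-update.
Minimize 5*x^2 + 12*x + (3.0/2)*(x - 0.363 - 0.2275)^2
FOC: (2*5 + 3.0)*x = -12 + 3.0*(0.363 + 0.2275)
x^{k+1} = -0.7868
Step 2: z-update.
Minimize 4*z^2 - 1*z + (3.0/2)*(-0.7868 - z - 0.2275)^2
FOC: (2*4 + 3.0)*z = 1 + 3.0*(-0.7868 - 0.2275)
z^{k+1} = -0.1857
Step 3: u-update.
u^{k+1} = -0.2275 - 0.7868 + 0.1857 = -0.8286
Step 4: Primal residual = |-0.7868 + 0.1857| = 0.6011


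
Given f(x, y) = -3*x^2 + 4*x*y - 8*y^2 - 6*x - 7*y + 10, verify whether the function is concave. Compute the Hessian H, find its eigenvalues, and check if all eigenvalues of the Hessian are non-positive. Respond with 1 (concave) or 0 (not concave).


The Hessian of f(x,y) = -3*x^2 + 4*x*y - 8*y^2 - 6*x - 7*y + 10 is:
H = [[-6, 4], [4, -16]]
Trace = -6 - 16 = -22
Determinant = -6*-16 - (4)^2 = 80
Discriminant = (-22)^2 - 4*80 = 164.0
Eigenvalues: lambda_1 = -17.4031, lambda_2 = -4.5969
The function is concave.

1


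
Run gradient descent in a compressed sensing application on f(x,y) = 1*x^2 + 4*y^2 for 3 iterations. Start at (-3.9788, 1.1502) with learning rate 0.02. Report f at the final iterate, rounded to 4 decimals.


Gradient descent on f(x,y) = 1*x^2 + 4*y^2.
Starting point: (-3.9788, 1.1502), alpha = 0.02
Step 1: grad_x = 2*1*-3.9788 = -7.9576, grad_y = 2*4*1.1502 = 9.2016
  x_1 = -3.9788 - 0.02*-7.9576 = -3.8196
  y_1 = 1.1502 - 0.02*9.2016 = 0.9662
Step 2: grad_x = 2*1*-3.8196 = -7.6393, grad_y = 2*4*0.9662 = 7.7293
  x_2 = -3.8196 - 0.02*-7.6393 = -3.6669
  y_2 = 0.9662 - 0.02*7.7293 = 0.8116
Step 3: grad_x = 2*1*-3.6669 = -7.3337, grad_y = 2*4*0.8116 = 6.4926
  x_3 = -3.6669 - 0.02*-7.3337 = -3.5202
  y_3 = 0.8116 - 0.02*6.4926 = 0.6817
f(-3.5202, 0.6817) = 1*(-3.5202)^2 + 4*0.6817^2 = 14.2507


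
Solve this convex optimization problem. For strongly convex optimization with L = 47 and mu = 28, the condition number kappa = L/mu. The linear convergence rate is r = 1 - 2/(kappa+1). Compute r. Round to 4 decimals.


Step 1: Compute the condition number.
kappa = L/mu = 47/28 = 1.6786
Step 2: Compute the convergence rate.
r = 1 - 2/(kappa + 1) = 1 - 2*mu/(L + mu) = (L - mu)/(L + mu) = 19/75 = 0.2533


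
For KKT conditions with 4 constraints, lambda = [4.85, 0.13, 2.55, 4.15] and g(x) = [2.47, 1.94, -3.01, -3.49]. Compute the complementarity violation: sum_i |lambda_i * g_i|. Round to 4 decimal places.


KKT complementary slackness check:
lambda_1 * g_1 = 4.85 * 2.47 = 11.9795
lambda_2 * g_2 = 0.13 * 1.94 = 0.2522
lambda_3 * g_3 = 2.55 * -3.01 = -7.6755
lambda_4 * g_4 = 4.15 * -3.49 = -14.4835
Total violation = 11.9795 + 0.2522 + 7.6755 + 14.4835 = 34.3907


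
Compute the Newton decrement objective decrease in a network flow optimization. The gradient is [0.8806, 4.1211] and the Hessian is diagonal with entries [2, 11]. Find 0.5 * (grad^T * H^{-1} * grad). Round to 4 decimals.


Step 1: H is diagonal, so H^(-1) * g = [0.4403, 0.3746].
Step 2: g^T H^(-1) g = sum_i g_i^2 / H_ii
  = (0.8806)^2/2 + (4.1211)^2/11
  = 0.3877 + 1.544 = 1.9317
Step 3: Objective decrease = 0.5 * g^T H^(-1) g = 0.9658


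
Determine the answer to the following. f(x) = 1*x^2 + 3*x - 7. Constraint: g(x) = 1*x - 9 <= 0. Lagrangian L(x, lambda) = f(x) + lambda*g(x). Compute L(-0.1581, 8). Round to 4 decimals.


Step 1: Evaluate f(x).
f(-0.1581) = 1*(-0.1581)^2 + 3*(-0.1581) - 7 = -7.4493
Step 2: Evaluate g(x).
g(-0.1581) = 1*-0.1581 - 9 = -9.1581
Step 3: Compute Lagrangian.
L = -7.4493 + 8*-9.1581 = -80.7141


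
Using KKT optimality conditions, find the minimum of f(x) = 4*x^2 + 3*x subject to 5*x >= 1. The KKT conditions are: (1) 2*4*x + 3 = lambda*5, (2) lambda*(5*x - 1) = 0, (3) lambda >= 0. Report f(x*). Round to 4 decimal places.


Step 1: Try lambda = 0 (constraint inactive).
x_unc = -3/(2*4) = -0.375
Check: 5*-0.375 = -1.875 < 1 -- violated!
Step 2: Constraint must be active: 5*x = 1
x* = 1/5 = 0.2
lambda = (2*4*0.2 + 3)/5 = 0.92
Step 3: Compute optimal value.
f(x*) = 4*0.2^2 + 3*0.2 = 0.76


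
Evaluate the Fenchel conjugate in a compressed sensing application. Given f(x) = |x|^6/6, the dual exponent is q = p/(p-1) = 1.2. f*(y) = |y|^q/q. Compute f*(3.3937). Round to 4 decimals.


The conjugate exponent q satisfies 1/p + 1/q = 1.
p = 6, so q = 6/(6 - 1) = 1.2
|y|^q = 3.3937^1.2 = 4.3332
f*(3.3937) = 4.3332 / 1.2 = 3.611


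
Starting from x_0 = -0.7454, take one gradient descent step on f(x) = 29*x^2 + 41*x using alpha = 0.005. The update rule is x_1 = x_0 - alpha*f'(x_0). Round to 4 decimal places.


We compute the gradient at x_0 and apply the update.
f'(x) = 58*x + 41
f'(-0.7454) = 58*-0.7454 + 41 = -2.2332
x_1 = -0.7454 - 0.005*-2.2332 = -0.7342


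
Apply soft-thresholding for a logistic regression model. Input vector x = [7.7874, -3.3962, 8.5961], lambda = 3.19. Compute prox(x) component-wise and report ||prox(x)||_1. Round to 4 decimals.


Soft-thresholding with lambda = 3.19:
prox(7.7874) = sign(7.7874)*max(|7.7874| - 3.19, 0) = 4.5974
prox(-3.3962) = sign(-3.3962)*max(|-3.3962| - 3.19, 0) = -0.2062
prox(8.5961) = sign(8.5961)*max(|8.5961| - 3.19, 0) = 5.4061
prox(x) = [4.5974, -0.2062, 5.4061]
||prox(x)||_1 = 4.5974 + 0.2062 + 5.4061 = 10.2097


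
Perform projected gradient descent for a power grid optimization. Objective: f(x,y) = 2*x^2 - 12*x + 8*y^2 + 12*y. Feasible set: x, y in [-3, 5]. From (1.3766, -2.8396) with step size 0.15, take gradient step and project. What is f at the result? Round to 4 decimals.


Step 1: Compute gradient at (1.3766, -2.8396).
grad_x = 2*2*1.3766 - 12 = -6.4936
grad_y = 2*8*-2.8396 + 12 = -33.4336
Step 2: Gradient step.
x_raw = 1.3766 - 0.15*-6.4936 = 2.3506
y_raw = -2.8396 - 0.15*-33.4336 = 2.1754
Step 3: Project onto [-3, 5].
x_proj = clip(2.3506) = 2.3506
y_proj = clip(2.1754) = 2.1754
Step 4: Evaluate f.
f(2.3506, 2.1754) = 46.8089


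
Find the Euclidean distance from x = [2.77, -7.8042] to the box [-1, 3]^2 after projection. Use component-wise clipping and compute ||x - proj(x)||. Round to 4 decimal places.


Project each component onto [-1, 3].
clip(2.77) = 2.77, clip(-7.8042) = -1.0
Projection = [2.77, -1.0]
Squared diffs: [0.0, 46.2971]
Distance = sqrt(46.2971) = 6.8042


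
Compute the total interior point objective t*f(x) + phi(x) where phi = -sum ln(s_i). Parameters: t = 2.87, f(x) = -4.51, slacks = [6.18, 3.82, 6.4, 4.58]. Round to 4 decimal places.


Step 1: Compute log-barrier.
ln values: [1.8213, 1.3403, 1.8563, 1.5217]
phi = -(1.8213 + 1.3403 + 1.8563 + 1.5217) = -6.5396
Step 2: Compute augmented objective.
t*f(x) = 2.87*-4.51 = -12.9437
Total = -12.9437 - 6.5396 = -19.4833


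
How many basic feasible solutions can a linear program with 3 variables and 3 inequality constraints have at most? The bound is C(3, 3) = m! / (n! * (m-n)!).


Each vertex corresponds to some choice of n active constraints out of m, so the number of vertices is at most C(m, n) = m! / (n!(m-n)!).
m = 3, n = 3
Numerator: 3 * 2 * 1
Denominator: 3! = 6
C(3, 3) = 1


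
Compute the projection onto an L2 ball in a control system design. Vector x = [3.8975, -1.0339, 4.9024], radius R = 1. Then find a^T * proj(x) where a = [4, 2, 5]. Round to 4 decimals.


Step 1: Compute ||x|| (intermediates to 6 decimals).
||x|| = sqrt(3.8975^2 + (-1.0339)^2 + 4.9024^2) = 6.347675
Step 2: Project.
Since ||x|| > R, scale = R/||x|| = 1/6.347675 = 0.157538, proj(x) = scale * x
proj(x) = [0.614004, -0.162879, 0.772314]
Step 3: Dot product.
a^T * proj(x) = 4*0.614004 + 2*(-0.162879) + 5*0.772314 = 5.9918


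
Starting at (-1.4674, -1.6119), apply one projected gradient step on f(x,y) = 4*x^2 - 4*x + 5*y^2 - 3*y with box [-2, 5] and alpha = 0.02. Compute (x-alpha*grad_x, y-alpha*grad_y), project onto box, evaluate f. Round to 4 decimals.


Step 1: Compute gradient at (-1.4674, -1.6119).
grad_x = 2*4*-1.4674 - 4 = -15.7392
grad_y = 2*5*-1.6119 - 3 = -19.119
Step 2: Gradient step.
x_raw = -1.4674 - 0.02*-15.7392 = -1.1526
y_raw = -1.6119 - 0.02*-19.119 = -1.2295
Step 3: Project onto [-2, 5].
x_proj = clip(-1.1526) = -1.1526
y_proj = clip(-1.2295) = -1.2295
Step 4: Evaluate f.
f(-1.1526, -1.2295) = 21.1717


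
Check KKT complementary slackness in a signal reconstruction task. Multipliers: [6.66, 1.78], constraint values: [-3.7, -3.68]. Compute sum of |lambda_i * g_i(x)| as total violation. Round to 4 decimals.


KKT complementary slackness check:
lambda_1 * g_1 = 6.66 * -3.7 = -24.642
lambda_2 * g_2 = 1.78 * -3.68 = -6.5504
Total violation = 24.642 + 6.5504 = 31.1924


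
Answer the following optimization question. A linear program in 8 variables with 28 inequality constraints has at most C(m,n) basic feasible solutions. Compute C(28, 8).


Each vertex corresponds to some choice of n active constraints out of m, so the number of vertices is at most C(m, n) = m! / (n!(m-n)!).
m = 28, n = 8
Numerator: 28 * 27 * 26 * 25 * 24 * 23 * 22 * 21
Denominator: 8! = 40320
C(28, 8) = 3108105


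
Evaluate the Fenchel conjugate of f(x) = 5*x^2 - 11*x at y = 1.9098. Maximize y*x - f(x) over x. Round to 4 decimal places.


f*(y) = sup_x {y*x - a*x^2 - b*x} = sup_x {(y-b)*x - a*x^2}
FOC: (y - b) - 2a*x = 0 => x* = (y - b)/(2a)
x* = (1.9098 + 11)/(2*5) = 1.291
f*(1.9098) = (y-b)^2/(4a) = (1.9098 + 11)^2/(4*5)
= 166.6629/20 = 8.3331


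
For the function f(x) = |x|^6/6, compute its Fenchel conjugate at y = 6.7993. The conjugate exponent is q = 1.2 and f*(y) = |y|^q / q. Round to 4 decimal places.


The conjugate exponent q satisfies 1/p + 1/q = 1.
p = 6, so q = 6/(6 - 1) = 1.2
|y|^q = 6.7993^1.2 = 9.976
f*(6.7993) = 9.976 / 1.2 = 8.3133


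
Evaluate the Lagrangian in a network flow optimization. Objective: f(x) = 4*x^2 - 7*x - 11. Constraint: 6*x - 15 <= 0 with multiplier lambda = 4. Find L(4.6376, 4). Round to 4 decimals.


Step 1: Evaluate f(x).
f(4.6376) = 4*4.6376^2 - 7*4.6376 - 11 = 42.5661
Step 2: Evaluate g(x).
g(4.6376) = 6*4.6376 - 15 = 12.8256
Step 3: Compute Lagrangian.
L = 42.5661 + 4*12.8256 = 93.8685


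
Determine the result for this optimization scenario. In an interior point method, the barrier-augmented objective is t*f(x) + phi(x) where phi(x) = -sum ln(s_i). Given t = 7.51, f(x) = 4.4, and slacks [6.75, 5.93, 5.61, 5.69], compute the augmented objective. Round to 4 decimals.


Step 1: Compute log-barrier.
ln values: [1.9095, 1.78, 1.7246, 1.7387]
phi = -(1.9095 + 1.78 + 1.7246 + 1.7387) = -7.1528
Step 2: Compute augmented objective.
t*f(x) = 7.51*4.4 = 33.044
Total = 33.044 - 7.1528 = 25.8912


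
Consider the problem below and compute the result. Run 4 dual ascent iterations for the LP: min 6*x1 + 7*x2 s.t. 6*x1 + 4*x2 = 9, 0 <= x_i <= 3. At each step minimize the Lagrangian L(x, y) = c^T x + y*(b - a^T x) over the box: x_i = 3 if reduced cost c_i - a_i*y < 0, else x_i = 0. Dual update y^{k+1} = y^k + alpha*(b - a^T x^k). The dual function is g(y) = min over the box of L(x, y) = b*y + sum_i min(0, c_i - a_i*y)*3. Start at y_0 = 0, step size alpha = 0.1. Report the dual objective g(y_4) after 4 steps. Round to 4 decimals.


Dual ascent for LP: min 6*x1 + 7*x2, 6*x1 + 4*x2 = 9, 0 <= x_i <= 3
Step 1: y^k = 0.0, reduced costs: (6.0, 7.0)
  x^k = (0.0, 0.0), subgradient = b - a^T x = 9.0
  y^{k+1} = 0.0 + 0.1*9.0 = 0.9
Step 2: y^k = 0.9, reduced costs: (0.6, 3.4)
  x^k = (0.0, 0.0), subgradient = b - a^T x = 9.0
  y^{k+1} = 0.9 + 0.1*9.0 = 1.8
Step 3: y^k = 1.8, reduced costs: (-4.8, -0.2)
  x^k = (3.0, 3.0), subgradient = b - a^T x = -21.0
  y^{k+1} = 1.8 + 0.1*-21.0 = -0.3
Step 4: y^k = -0.3, reduced costs: (7.8, 8.2)
  x^k = (0.0, 0.0), subgradient = b - a^T x = 9.0
  y^{k+1} = -0.3 + 0.1*9.0 = 0.6
Dual objective at y_4 = 0.6: reduced costs (2.4, 4.6), box minimizer x = (0.0, 0.0)
g(y_4) = b*y + (c1 - a1*y)*x1 + (c2 - a2*y)*x2 = 9*0.6 + 2.4*0.0 + 4.6*0.0 = 5.4 + 0.0 + 0.0 = 5.4


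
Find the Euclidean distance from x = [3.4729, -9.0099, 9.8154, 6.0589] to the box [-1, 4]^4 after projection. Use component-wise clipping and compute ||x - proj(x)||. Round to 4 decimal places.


Project each component onto [-1, 4].
clip(3.4729) = 3.4729, clip(-9.0099) = -1.0, clip(9.8154) = 4.0, clip(6.0589) = 4.0
Projection = [3.4729, -1.0, 4.0, 4.0]
Squared diffs: [0.0, 64.1585, 33.8189, 4.2391]
Distance = sqrt(102.2165) = 10.1102


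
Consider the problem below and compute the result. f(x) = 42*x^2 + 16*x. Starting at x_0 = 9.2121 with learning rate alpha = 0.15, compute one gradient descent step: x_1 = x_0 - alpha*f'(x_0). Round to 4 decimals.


We compute the gradient at x_0 and apply the update.
f'(x) = 84*x + 16
f'(9.2121) = 84*9.2121 + 16 = 789.8164
x_1 = 9.2121 - 0.15*789.8164 = -109.2604


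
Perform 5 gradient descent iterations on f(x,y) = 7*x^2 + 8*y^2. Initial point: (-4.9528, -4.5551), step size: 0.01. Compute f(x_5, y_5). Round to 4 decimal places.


Gradient descent on f(x,y) = 7*x^2 + 8*y^2.
Starting point: (-4.9528, -4.5551), alpha = 0.01
Step 1: grad_x = 2*7*-4.9528 = -69.3392, grad_y = 2*8*-4.5551 = -72.8816
  x_1 = -4.9528 - 0.01*-69.3392 = -4.2594
  y_1 = -4.5551 - 0.01*-72.8816 = -3.8263
Step 2: grad_x = 2*7*-4.2594 = -59.6317, grad_y = 2*8*-3.8263 = -61.2205
  x_2 = -4.2594 - 0.01*-59.6317 = -3.6631
  y_2 = -3.8263 - 0.01*-61.2205 = -3.2141
Step 3: grad_x = 2*7*-3.6631 = -51.2833, grad_y = 2*8*-3.2141 = -51.4253
  x_3 = -3.6631 - 0.01*-51.2833 = -3.1503
  y_3 = -3.2141 - 0.01*-51.4253 = -2.6998
Step 4: grad_x = 2*7*-3.1503 = -44.1036, grad_y = 2*8*-2.6998 = -43.1972
  x_4 = -3.1503 - 0.01*-44.1036 = -2.7092
  y_4 = -2.6998 - 0.01*-43.1972 = -2.2679
Step 5: grad_x = 2*7*-2.7092 = -37.9291, grad_y = 2*8*-2.2679 = -36.2857
  x_5 = -2.7092 - 0.01*-37.9291 = -2.3299
  y_5 = -2.2679 - 0.01*-36.2857 = -1.905
f(-2.3299, -1.905) = 7*(-2.3299)^2 + 8*(-1.905)^2 = 67.0322


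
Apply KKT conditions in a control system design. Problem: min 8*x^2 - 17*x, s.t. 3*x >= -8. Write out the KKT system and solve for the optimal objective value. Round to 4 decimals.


Step 1: Try lambda = 0 (constraint inactive).
Stationarity: 2*8*x - 17 = 0
x* = 17/(2*8) = 1.0625
Check constraint: 3*1.0625 = 3.1875 >= -8 -- satisfied.
Step 2: Compute optimal value.
f(x*) = 8*1.0625^2 - 17*1.0625 = -9.0313


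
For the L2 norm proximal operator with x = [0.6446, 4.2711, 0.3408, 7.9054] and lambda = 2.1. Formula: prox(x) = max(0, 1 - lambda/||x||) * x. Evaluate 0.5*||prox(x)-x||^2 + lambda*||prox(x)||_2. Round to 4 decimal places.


Step 1: Compute ||x||.
||x|| = 9.0149
Step 2: Compute scaling factor.
scale = max(0, 1 - 2.1/9.0149) = 0.7671
Step 3: prox(x) = [0.4944, 3.2762, 0.2614, 6.0639]
||prox(x)|| = 6.9149
Step 4: Proximal objective.
0.5*||prox-x||^2 = 2.205
lambda*||prox|| = 14.5213
Total = 16.7264


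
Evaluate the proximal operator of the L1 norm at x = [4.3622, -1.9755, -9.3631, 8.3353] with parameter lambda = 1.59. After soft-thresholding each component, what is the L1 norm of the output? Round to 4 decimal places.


Soft-thresholding with lambda = 1.59:
prox(4.3622) = sign(4.3622)*max(|4.3622| - 1.59, 0) = 2.7722
prox(-1.9755) = sign(-1.9755)*max(|-1.9755| - 1.59, 0) = -0.3855
prox(-9.3631) = sign(-9.3631)*max(|-9.3631| - 1.59, 0) = -7.7731
prox(8.3353) = sign(8.3353)*max(|8.3353| - 1.59, 0) = 6.7453
prox(x) = [2.7722, -0.3855, -7.7731, 6.7453]
||prox(x)||_1 = 2.7722 + 0.3855 + 7.7731 + 6.7453 = 17.6761


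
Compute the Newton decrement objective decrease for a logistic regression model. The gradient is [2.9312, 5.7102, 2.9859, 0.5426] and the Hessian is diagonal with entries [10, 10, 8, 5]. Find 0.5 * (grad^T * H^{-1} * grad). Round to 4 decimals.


Step 1: H is diagonal, so H^(-1) * g = [0.2931, 0.571, 0.3732, 0.1085].
Step 2: g^T H^(-1) g = sum_i g_i^2 / H_ii
  = (2.9312)^2/10 + (5.7102)^2/10 + (2.9859)^2/8 + (0.5426)^2/5
  = 0.8592 + 3.2606 + 1.1144 + 0.0589 = 5.2932
Step 3: Objective decrease = 0.5 * g^T H^(-1) g = 2.6466


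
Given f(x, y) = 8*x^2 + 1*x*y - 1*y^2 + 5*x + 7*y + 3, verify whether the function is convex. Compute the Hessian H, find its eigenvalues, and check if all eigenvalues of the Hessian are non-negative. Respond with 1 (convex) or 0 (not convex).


The Hessian of f(x,y) = 8*x^2 + 1*x*y - 1*y^2 + 5*x + 7*y + 3 is:
H = [[16, 1], [1, -2]]
Trace = 16 - 2 = 14
Determinant = 16*-2 - (1)^2 = -33
Discriminant = (14)^2 - 4*-33 = 328.0
Eigenvalues: lambda_1 = -2.0554, lambda_2 = 16.0554
The function is not convex.

0


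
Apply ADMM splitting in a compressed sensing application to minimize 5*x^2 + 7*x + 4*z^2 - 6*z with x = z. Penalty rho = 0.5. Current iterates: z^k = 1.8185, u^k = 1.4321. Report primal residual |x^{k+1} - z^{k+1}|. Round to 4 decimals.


ADMM iteration with rho = 0.5, z^k = 1.8185, u^k = 1.4321
Step 1: x-update.
Minimize 5*x^2 + 7*x + (0.5/2)*(x - 1.8185 + 1.4321)^2
FOC: (2*5 + 0.5)*x = -7 + 0.5*(1.8185 - 1.4321)
x^{k+1} = -0.6483
Step 2: z-update.
Minimize 4*z^2 - 6*z + (0.5/2)*(-0.6483 - z + 1.4321)^2
FOC: (2*4 + 0.5)*z = 6 + 0.5*(-0.6483 + 1.4321)
z^{k+1} = 0.752
Step 3: u-update.
u^{k+1} = 1.4321 - 0.6483 - 0.752 = 0.0318
Step 4: Primal residual = |-0.6483 - 0.752| = 1.4003


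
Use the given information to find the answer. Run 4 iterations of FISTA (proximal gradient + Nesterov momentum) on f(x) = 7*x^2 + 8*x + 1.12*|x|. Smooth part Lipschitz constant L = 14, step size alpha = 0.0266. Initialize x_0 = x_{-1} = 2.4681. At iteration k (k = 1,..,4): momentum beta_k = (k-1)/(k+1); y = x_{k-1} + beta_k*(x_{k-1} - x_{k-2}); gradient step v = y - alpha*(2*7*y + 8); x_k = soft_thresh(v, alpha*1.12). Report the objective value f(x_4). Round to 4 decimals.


FISTA on f(x) = 7*x^2 + 8*x + 1.12*|x|
L = 14, alpha = 0.0266
Iteration 1: beta = 0.0, y = 2.4681 + 0.0*(2.4681 - 2.4681) = 2.4681
  grad(y) = 42.5534, v = y - alpha*grad = 1.3362
  prox(v) = soft_thresh(1.3362, 0.0298) = 1.3064
Iteration 2: beta = 0.3333, y = 1.3064 + 0.3333*(1.3064 - 2.4681) = 0.9192
  grad(y) = 20.8681, v = y - alpha*grad = 0.3641
  prox(v) = soft_thresh(0.3641, 0.0298) = 0.3343
Iteration 3: beta = 0.5, y = 0.3343 + 0.5*(0.3343 - 1.3064) = -0.1518
  grad(y) = 5.8749, v = y - alpha*grad = -0.3081
  prox(v) = soft_thresh(-0.3081, 0.0298) = -0.2783
Iteration 4: beta = 0.6, y = -0.2783 + 0.6*(-0.2783 - 0.3343) = -0.6458
  grad(y) = -1.0412, v = y - alpha*grad = -0.6181
  prox(v) = soft_thresh(-0.6181, 0.0298) = -0.5883
f(x_4) = 7*(-0.5883)^2 + 8*(-0.5883) + 1.12*|-0.5883| = -1.6248


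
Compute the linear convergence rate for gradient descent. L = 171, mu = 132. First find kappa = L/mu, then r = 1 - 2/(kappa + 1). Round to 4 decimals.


Step 1: Compute the condition number.
kappa = L/mu = 171/132 = 1.2955
Step 2: Compute the convergence rate.
r = 1 - 2/(kappa + 1) = 1 - 2*mu/(L + mu) = (L - mu)/(L + mu) = 39/303 = 0.1287


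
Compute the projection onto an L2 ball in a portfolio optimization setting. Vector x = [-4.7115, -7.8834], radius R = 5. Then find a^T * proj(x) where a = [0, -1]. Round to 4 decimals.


Step 1: Compute ||x|| (intermediates to 6 decimals).
||x|| = sqrt((-4.7115)^2 + (-7.8834)^2) = 9.18402
Step 2: Project.
Since ||x|| > R, scale = R/||x|| = 5/9.18402 = 0.544424, proj(x) = scale * x
proj(x) = [-2.565054, -4.291912]
Step 3: Dot product.
a^T * proj(x) = 0*(-2.565054) - 1*(-4.291912) = 4.2919


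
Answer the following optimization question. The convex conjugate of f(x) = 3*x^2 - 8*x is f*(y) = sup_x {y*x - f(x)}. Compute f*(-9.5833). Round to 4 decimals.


f*(y) = sup_x {y*x - a*x^2 - b*x} = sup_x {(y-b)*x - a*x^2}
FOC: (y - b) - 2a*x = 0 => x* = (y - b)/(2a)
x* = (-9.5833 + 8)/(2*3) = -0.2639
f*(-9.5833) = (y-b)^2/(4a) = (-9.5833 + 8)^2/(4*3)
= 2.5068/12 = 0.2089


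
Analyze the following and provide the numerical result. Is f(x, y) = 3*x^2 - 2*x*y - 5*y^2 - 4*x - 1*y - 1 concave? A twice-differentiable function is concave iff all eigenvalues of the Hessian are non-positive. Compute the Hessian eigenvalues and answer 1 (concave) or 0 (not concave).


The Hessian of f(x,y) = 3*x^2 - 2*x*y - 5*y^2 - 4*x - 1*y - 1 is:
H = [[6, -2], [-2, -10]]
Trace = 6 - 10 = -4
Determinant = 6*-10 - (-2)^2 = -64
Discriminant = (-4)^2 - 4*-64 = 272.0
Eigenvalues: lambda_1 = -10.2462, lambda_2 = 6.2462
The function is not concave.

0


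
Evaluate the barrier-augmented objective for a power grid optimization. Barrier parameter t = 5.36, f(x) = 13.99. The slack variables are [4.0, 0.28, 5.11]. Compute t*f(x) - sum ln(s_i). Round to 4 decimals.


Step 1: Compute log-barrier.
ln values: [1.3863, -1.273, 1.6312]
phi = -(1.3863 - 1.273 + 1.6312) = -1.7445
Step 2: Compute augmented objective.
t*f(x) = 5.36*13.99 = 74.9864
Total = 74.9864 - 1.7445 = 73.2419


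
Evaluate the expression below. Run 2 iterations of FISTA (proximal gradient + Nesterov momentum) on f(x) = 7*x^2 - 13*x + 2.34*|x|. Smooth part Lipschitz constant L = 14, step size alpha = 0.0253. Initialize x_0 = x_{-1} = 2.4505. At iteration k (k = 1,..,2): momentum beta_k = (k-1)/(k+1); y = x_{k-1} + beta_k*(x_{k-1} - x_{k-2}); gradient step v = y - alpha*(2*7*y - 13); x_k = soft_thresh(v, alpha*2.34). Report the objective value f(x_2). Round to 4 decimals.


FISTA on f(x) = 7*x^2 - 13*x + 2.34*|x|
L = 14, alpha = 0.0253
Iteration 1: beta = 0.0, y = 2.4505 + 0.0*(2.4505 - 2.4505) = 2.4505
  grad(y) = 21.307, v = y - alpha*grad = 1.9114
  prox(v) = soft_thresh(1.9114, 0.0592) = 1.8522
Iteration 2: beta = 0.3333, y = 1.8522 + 0.3333*(1.8522 - 2.4505) = 1.6528
  grad(y) = 10.1393, v = y - alpha*grad = 1.3963
  prox(v) = soft_thresh(1.3963, 0.0592) = 1.3371
f(x_2) = 7*1.3371^2 - 13*1.3371 + 2.34*|1.3371| = -1.7388


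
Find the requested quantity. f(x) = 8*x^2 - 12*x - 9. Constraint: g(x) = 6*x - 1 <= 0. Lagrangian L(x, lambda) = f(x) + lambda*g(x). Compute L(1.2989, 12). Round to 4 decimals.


Step 1: Evaluate f(x).
f(1.2989) = 8*1.2989^2 - 12*1.2989 - 9 = -11.0897
Step 2: Evaluate g(x).
g(1.2989) = 6*1.2989 - 1 = 6.7934
Step 3: Compute Lagrangian.
L = -11.0897 + 12*6.7934 = 70.4311


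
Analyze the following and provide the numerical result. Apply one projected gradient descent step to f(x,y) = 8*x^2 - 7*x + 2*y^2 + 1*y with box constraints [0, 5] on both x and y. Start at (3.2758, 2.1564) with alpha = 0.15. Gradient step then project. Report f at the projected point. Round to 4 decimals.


Step 1: Compute gradient at (3.2758, 2.1564).
grad_x = 2*8*3.2758 - 7 = 45.4128
grad_y = 2*2*2.1564 + 1 = 9.6256
Step 2: Gradient step.
x_raw = 3.2758 - 0.15*45.4128 = -3.5361
y_raw = 2.1564 - 0.15*9.6256 = 0.7126
Step 3: Project onto [0, 5].
x_proj = clip(-3.5361) = 0.0
y_proj = clip(0.7126) = 0.7126
Step 4: Evaluate f.
f(0.0, 0.7126) = 1.728


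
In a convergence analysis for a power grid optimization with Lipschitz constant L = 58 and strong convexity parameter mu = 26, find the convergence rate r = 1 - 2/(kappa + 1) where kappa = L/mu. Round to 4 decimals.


Step 1: Compute the condition number.
kappa = L/mu = 58/26 = 2.2308
Step 2: Compute the convergence rate.
r = 1 - 2/(kappa + 1) = 1 - 2*mu/(L + mu) = (L - mu)/(L + mu) = 32/84 = 0.381


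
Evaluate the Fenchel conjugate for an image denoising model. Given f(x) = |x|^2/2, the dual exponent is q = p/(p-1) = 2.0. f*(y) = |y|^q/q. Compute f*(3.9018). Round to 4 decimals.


The conjugate exponent q satisfies 1/p + 1/q = 1.
p = 2, so q = 2/(2 - 1) = 2.0
|y|^q = 3.9018^2.0 = 15.224
f*(3.9018) = 15.224 / 2.0 = 7.612


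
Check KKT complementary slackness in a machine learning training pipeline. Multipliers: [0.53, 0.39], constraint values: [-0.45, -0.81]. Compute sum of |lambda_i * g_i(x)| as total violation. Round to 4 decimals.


KKT complementary slackness check:
lambda_1 * g_1 = 0.53 * -0.45 = -0.2385
lambda_2 * g_2 = 0.39 * -0.81 = -0.3159
Total violation = 0.2385 + 0.3159 = 0.5544


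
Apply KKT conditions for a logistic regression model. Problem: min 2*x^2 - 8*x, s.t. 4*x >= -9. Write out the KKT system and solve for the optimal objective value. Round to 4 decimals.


Step 1: Try lambda = 0 (constraint inactive).
Stationarity: 2*2*x - 8 = 0
x* = 8/(2*2) = 2.0
Check constraint: 4*2.0 = 8.0 >= -9 -- satisfied.
Step 2: Compute optimal value.
f(x*) = 2*2.0^2 - 8*2.0 = -8.0


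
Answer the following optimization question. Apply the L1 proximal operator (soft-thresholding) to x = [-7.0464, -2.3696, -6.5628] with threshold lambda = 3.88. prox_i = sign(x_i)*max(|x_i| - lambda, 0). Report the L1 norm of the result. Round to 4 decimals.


Soft-thresholding with lambda = 3.88:
prox(-7.0464) = sign(-7.0464)*max(|-7.0464| - 3.88, 0) = -3.1664
prox(-2.3696) = sign(-2.3696)*max(|-2.3696| - 3.88, 0) = 0.0
prox(-6.5628) = sign(-6.5628)*max(|-6.5628| - 3.88, 0) = -2.6828
prox(x) = [-3.1664, 0.0, -2.6828]
||prox(x)||_1 = 3.1664 + 0.0 + 2.6828 = 5.8492


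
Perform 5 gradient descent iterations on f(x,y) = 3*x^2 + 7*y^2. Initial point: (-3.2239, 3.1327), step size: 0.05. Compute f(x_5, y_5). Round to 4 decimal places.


Gradient descent on f(x,y) = 3*x^2 + 7*y^2.
Starting point: (-3.2239, 3.1327), alpha = 0.05
Step 1: grad_x = 2*3*-3.2239 = -19.3434, grad_y = 2*7*3.1327 = 43.8578
  x_1 = -3.2239 - 0.05*-19.3434 = -2.2567
  y_1 = 3.1327 - 0.05*43.8578 = 0.9398
Step 2: grad_x = 2*3*-2.2567 = -13.5404, grad_y = 2*7*0.9398 = 13.1573
  x_2 = -2.2567 - 0.05*-13.5404 = -1.5797
  y_2 = 0.9398 - 0.05*13.1573 = 0.2819
Step 3: grad_x = 2*3*-1.5797 = -9.4783, grad_y = 2*7*0.2819 = 3.9472
  x_3 = -1.5797 - 0.05*-9.4783 = -1.1058
  y_3 = 0.2819 - 0.05*3.9472 = 0.0846
Step 4: grad_x = 2*3*-1.1058 = -6.6348, grad_y = 2*7*0.0846 = 1.1842
  x_4 = -1.1058 - 0.05*-6.6348 = -0.7741
  y_4 = 0.0846 - 0.05*1.1842 = 0.0254
Step 5: grad_x = 2*3*-0.7741 = -4.6444, grad_y = 2*7*0.0254 = 0.3552
  x_5 = -0.7741 - 0.05*-4.6444 = -0.5418
  y_5 = 0.0254 - 0.05*0.3552 = 0.0076
f(-0.5418, 0.0076) = 3*(-0.5418)^2 + 7*0.0076^2 = 0.8812


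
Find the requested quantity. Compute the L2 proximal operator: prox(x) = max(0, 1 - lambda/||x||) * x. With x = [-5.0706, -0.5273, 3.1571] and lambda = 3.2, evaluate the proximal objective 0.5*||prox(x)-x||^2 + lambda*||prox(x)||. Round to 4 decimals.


Step 1: Compute ||x||.
||x|| = 5.9964
Step 2: Compute scaling factor.
scale = max(0, 1 - 3.2/5.9964) = 0.4663
Step 3: prox(x) = [-2.3646, -0.2459, 1.4723]
||prox(x)|| = 2.7964
Step 4: Proximal objective.
0.5*||prox-x||^2 = 5.12
lambda*||prox|| = 8.9485
Total = 14.0683


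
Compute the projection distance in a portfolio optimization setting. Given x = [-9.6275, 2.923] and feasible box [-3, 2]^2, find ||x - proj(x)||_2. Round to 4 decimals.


Project each component onto [-3, 2].
clip(-9.6275) = -3.0, clip(2.923) = 2.0
Projection = [-3.0, 2.0]
Squared diffs: [43.9238, 0.8519]
Distance = sqrt(44.7757) = 6.6915


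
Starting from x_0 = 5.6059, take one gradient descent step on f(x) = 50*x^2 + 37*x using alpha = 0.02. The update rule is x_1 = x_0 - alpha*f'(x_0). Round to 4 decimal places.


We compute the gradient at x_0 and apply the update.
f'(x) = 100*x + 37
f'(5.6059) = 100*5.6059 + 37 = 597.59
x_1 = 5.6059 - 0.02*597.59 = -6.3459


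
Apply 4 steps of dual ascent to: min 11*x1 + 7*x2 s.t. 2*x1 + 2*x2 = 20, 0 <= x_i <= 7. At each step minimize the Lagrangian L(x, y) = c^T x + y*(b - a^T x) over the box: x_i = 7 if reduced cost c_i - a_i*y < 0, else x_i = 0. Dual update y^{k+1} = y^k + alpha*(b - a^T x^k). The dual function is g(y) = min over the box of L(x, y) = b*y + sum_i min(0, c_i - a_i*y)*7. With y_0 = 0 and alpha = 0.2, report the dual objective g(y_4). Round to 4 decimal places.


Dual ascent for LP: min 11*x1 + 7*x2, 2*x1 + 2*x2 = 20, 0 <= x_i <= 7
Step 1: y^k = 0.0, reduced costs: (11.0, 7.0)
  x^k = (0.0, 0.0), subgradient = b - a^T x = 20.0
  y^{k+1} = 0.0 + 0.2*20.0 = 4.0
Step 2: y^k = 4.0, reduced costs: (3.0, -1.0)
  x^k = (0.0, 7.0), subgradient = b - a^T x = 6.0
  y^{k+1} = 4.0 + 0.2*6.0 = 5.2
Step 3: y^k = 5.2, reduced costs: (0.6, -3.4)
  x^k = (0.0, 7.0), subgradient = b - a^T x = 6.0
  y^{k+1} = 5.2 + 0.2*6.0 = 6.4
Step 4: y^k = 6.4, reduced costs: (-1.8, -5.8)
  x^k = (7.0, 7.0), subgradient = b - a^T x = -8.0
  y^{k+1} = 6.4 + 0.2*-8.0 = 4.8
Dual objective at y_4 = 4.8: reduced costs (1.4, -2.6), box minimizer x = (0.0, 7.0)
g(y_4) = b*y + (c1 - a1*y)*x1 + (c2 - a2*y)*x2 = 20*4.8 + 1.4*0.0 + (-2.6)*7.0 = 96.0 + 0.0 - 18.2 = 77.8


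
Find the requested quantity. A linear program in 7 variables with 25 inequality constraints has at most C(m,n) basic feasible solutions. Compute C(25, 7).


Each vertex corresponds to some choice of n active constraints out of m, so the number of vertices is at most C(m, n) = m! / (n!(m-n)!).
m = 25, n = 7
Numerator: 25 * 24 * 23 * 22 * 21 * 20 * 19
Denominator: 7! = 5040
C(25, 7) = 480700


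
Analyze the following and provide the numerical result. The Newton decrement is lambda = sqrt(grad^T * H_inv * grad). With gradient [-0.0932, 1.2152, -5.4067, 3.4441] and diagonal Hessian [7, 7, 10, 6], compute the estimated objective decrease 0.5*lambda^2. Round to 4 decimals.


Step 1: H is diagonal, so H^(-1) * g = [-0.0133, 0.1736, -0.5407, 0.574].
Step 2: g^T H^(-1) g = sum_i g_i^2 / H_ii
  = (-0.0932)^2/7 + (1.2152)^2/7 + (-5.4067)^2/10 + (3.4441)^2/6
  = 0.0012 + 0.211 + 2.9232 + 1.977 = 5.1124
Step 3: Objective decrease = 0.5 * g^T H^(-1) g = 2.5562


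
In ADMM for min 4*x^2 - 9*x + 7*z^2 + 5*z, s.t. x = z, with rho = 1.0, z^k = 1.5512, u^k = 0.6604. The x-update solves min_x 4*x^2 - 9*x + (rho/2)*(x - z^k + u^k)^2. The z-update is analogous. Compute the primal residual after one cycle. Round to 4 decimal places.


ADMM iteration with rho = 1.0, z^k = 1.5512, u^k = 0.6604
Step 1: x-update.
Minimize 4*x^2 - 9*x + (1.0/2)*(x - 1.5512 + 0.6604)^2
FOC: (2*4 + 1.0)*x = 9 + 1.0*(1.5512 - 0.6604)
x^{k+1} = 1.099
Step 2: z-update.
Minimize 7*z^2 + 5*z + (1.0/2)*(1.099 - z + 0.6604)^2
FOC: (2*7 + 1.0)*z = -5 + 1.0*(1.099 + 0.6604)
z^{k+1} = -0.216
Step 3: u-update.
u^{k+1} = 0.6604 + 1.099 + 0.216 = 1.9754
Step 4: Primal residual = |1.099 + 0.216| = 1.315


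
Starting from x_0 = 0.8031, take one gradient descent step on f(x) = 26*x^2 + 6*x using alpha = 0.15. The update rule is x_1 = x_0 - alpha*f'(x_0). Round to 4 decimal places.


We compute the gradient at x_0 and apply the update.
f'(x) = 52*x + 6
f'(0.8031) = 52*0.8031 + 6 = 47.7612
x_1 = 0.8031 - 0.15*47.7612 = -6.3611


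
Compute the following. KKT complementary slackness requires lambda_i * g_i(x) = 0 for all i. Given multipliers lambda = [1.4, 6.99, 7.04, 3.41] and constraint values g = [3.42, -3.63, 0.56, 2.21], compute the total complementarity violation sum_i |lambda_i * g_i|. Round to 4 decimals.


KKT complementary slackness check:
lambda_1 * g_1 = 1.4 * 3.42 = 4.788
lambda_2 * g_2 = 6.99 * -3.63 = -25.3737
lambda_3 * g_3 = 7.04 * 0.56 = 3.9424
lambda_4 * g_4 = 3.41 * 2.21 = 7.5361
Total violation = 4.788 + 25.3737 + 3.9424 + 7.5361 = 41.6402


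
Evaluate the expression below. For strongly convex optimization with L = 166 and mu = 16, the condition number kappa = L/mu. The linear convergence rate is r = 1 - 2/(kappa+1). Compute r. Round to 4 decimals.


Step 1: Compute the condition number.
kappa = L/mu = 166/16 = 10.375
Step 2: Compute the convergence rate.
r = 1 - 2/(kappa + 1) = 1 - 2*mu/(L + mu) = (L - mu)/(L + mu) = 150/182 = 0.8242


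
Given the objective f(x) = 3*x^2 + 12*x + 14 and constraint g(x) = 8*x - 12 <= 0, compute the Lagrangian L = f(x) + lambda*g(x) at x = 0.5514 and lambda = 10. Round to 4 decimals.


Step 1: Evaluate f(x).
f(0.5514) = 3*0.5514^2 + 12*0.5514 + 14 = 21.5289
Step 2: Evaluate g(x).
g(0.5514) = 8*0.5514 - 12 = -7.5888
Step 3: Compute Lagrangian.
L = 21.5289 + 10*-7.5888 = -54.3591


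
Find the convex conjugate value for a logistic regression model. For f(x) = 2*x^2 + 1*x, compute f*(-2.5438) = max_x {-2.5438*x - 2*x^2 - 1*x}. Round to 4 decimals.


f*(y) = sup_x {y*x - a*x^2 - b*x} = sup_x {(y-b)*x - a*x^2}
FOC: (y - b) - 2a*x = 0 => x* = (y - b)/(2a)
x* = (-2.5438 - 1)/(2*2) = -0.886
f*(-2.5438) = (y-b)^2/(4a) = (-2.5438 - 1)^2/(4*2)
= 12.5585/8 = 1.5698


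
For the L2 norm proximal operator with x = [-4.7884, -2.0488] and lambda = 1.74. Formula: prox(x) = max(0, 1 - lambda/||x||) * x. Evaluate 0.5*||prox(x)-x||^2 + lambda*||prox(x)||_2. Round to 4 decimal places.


Step 1: Compute ||x||.
||x|| = 5.2083
Step 2: Compute scaling factor.
scale = max(0, 1 - 1.74/5.2083) = 0.6659
Step 3: prox(x) = [-3.1887, -1.3643]
||prox(x)|| = 3.4683
Step 4: Proximal objective.
0.5*||prox-x||^2 = 1.5138
lambda*||prox|| = 6.0348
Total = 7.5486


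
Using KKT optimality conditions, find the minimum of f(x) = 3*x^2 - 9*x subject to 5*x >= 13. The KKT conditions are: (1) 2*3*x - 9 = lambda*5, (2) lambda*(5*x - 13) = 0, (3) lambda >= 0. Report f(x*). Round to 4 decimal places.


Step 1: Try lambda = 0 (constraint inactive).
x_unc = 9/(2*3) = 1.5
Check: 5*1.5 = 7.5 < 13 -- violated!
Step 2: Constraint must be active: 5*x = 13
x* = 13/5 = 2.6
lambda = (2*3*2.6 - 9)/5 = 1.32
Step 3: Compute optimal value.
f(x*) = 3*2.6^2 - 9*2.6 = -3.12


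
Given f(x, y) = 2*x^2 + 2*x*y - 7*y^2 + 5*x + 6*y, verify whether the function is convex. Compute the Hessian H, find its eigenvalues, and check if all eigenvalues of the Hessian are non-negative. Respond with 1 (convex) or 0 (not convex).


The Hessian of f(x,y) = 2*x^2 + 2*x*y - 7*y^2 + 5*x + 6*y is:
H = [[4, 2], [2, -14]]
Trace = 4 - 14 = -10
Determinant = 4*-14 - (2)^2 = -60
Discriminant = (-10)^2 - 4*-60 = 340.0
Eigenvalues: lambda_1 = -14.2195, lambda_2 = 4.2195
The function is not convex.

0


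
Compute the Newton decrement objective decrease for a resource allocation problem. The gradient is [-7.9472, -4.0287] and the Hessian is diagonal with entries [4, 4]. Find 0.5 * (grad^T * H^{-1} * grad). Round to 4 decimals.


Step 1: H is diagonal, so H^(-1) * g = [-1.9868, -1.0072].
Step 2: g^T H^(-1) g = sum_i g_i^2 / H_ii
  = (-7.9472)^2/4 + (-4.0287)^2/4
  = 15.7895 + 4.0576 = 19.8471
Step 3: Objective decrease = 0.5 * g^T H^(-1) g = 9.9236


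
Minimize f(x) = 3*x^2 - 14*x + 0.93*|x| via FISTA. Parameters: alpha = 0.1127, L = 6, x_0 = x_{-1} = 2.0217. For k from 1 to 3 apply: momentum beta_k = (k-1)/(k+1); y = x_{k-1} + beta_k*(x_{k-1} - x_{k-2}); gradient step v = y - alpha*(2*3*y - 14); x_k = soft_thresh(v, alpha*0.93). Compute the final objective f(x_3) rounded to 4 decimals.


FISTA on f(x) = 3*x^2 - 14*x + 0.93*|x|
L = 6, alpha = 0.1127
Iteration 1: beta = 0.0, y = 2.0217 + 0.0*(2.0217 - 2.0217) = 2.0217
  grad(y) = -1.8698, v = y - alpha*grad = 2.2324
  prox(v) = soft_thresh(2.2324, 0.1048) = 2.1276
Iteration 2: beta = 0.3333, y = 2.1276 + 0.3333*(2.1276 - 2.0217) = 2.1629
  grad(y) = -1.0225, v = y - alpha*grad = 2.2782
  prox(v) = soft_thresh(2.2782, 0.1048) = 2.1733
Iteration 3: beta = 0.5, y = 2.1733 + 0.5*(2.1733 - 2.1276) = 2.1962
  grad(y) = -0.8228, v = y - alpha*grad = 2.2889
  prox(v) = soft_thresh(2.2889, 0.1048) = 2.1841
f(x_3) = 3*2.1841^2 - 14*2.1841 + 0.93*|2.1841| = -14.2353
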